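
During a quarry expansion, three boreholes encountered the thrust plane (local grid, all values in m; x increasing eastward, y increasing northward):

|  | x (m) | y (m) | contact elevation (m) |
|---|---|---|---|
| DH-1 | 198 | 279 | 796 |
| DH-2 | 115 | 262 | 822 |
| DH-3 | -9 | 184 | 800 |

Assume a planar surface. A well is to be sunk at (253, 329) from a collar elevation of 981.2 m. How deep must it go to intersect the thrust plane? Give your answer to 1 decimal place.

157.6 m

Let the plane be z = a·x + b·y + c.
DH-2−DH-1: −83a − 17b = 26;  DH-3−DH-1: −207a − 95b = 4.
Solving gives a = −0.55016, b = 1.15667.
Then c = 796 − a·198 − b·279 = 582.22.
At (253, 329): z_contact = −139.19 + 380.54 + 582.22 = 823.57 m.
Depth below ground = 981.2 − 823.57 = 157.6 m.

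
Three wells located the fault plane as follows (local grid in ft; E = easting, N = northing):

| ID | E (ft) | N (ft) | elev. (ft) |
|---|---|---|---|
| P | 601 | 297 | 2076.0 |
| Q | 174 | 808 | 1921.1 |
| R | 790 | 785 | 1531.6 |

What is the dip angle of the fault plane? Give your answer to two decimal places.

47.34°

Let the plane be z = a·E + b·N + c.
Q−P: −427a + 511b = −154.9;  R−P: 189a + 488b = −544.4.
Solving gives a = −0.66435, b = −0.85827.
Gradient magnitude |∇z| = √(a² + b²) = √(0.44136 + 0.73663) = 1.08536.
True dip = arctan(1.08536) = 47.34°, dipping toward NE (azimuth ≈ 038°).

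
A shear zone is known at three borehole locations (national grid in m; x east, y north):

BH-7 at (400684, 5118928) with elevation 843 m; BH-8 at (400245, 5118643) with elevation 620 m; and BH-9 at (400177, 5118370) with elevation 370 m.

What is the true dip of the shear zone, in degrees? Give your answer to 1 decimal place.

43.4°

Let the plane be z = a·x + b·y + c.
BH-8−BH-7: −439a − 285b = −223;  BH-9−BH-7: −507a − 558b = −473.
Solving gives a = −0.10323, b = 0.94146.
Gradient magnitude |∇z| = √(a² + b²) = √(0.01066 + 0.88635) = 0.94711.
True dip = arctan(0.94711) = 43.4°, dipping toward S (azimuth ≈ 174°).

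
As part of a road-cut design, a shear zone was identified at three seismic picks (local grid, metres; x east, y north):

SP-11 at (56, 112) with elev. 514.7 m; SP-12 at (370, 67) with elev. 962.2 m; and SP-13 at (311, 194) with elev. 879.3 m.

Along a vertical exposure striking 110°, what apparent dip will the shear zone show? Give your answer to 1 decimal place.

Two edge vectors: SP-11→SP-12 = (314, -45, 447.5), SP-11→SP-13 = (255, 82, 364.6).
Normal n = (SP-11→SP-12) × (SP-11→SP-13) = (-53102, -371.9, 37223).
So ∂z/∂x = −n_x/n_z = 1.42659 and ∂z/∂y = −n_y/n_z = 0.00999.
Unit vector along 110° is (sin 110°, cos 110°) = (0.9397, -0.3420).
Slope in that direction = a·(0.9397) + b·(-0.3420) = 1.33714.
Apparent dip = arctan|1.33714| = 53.2° (true dip is 55.0°, so apparent ≤ true as expected).

53.2°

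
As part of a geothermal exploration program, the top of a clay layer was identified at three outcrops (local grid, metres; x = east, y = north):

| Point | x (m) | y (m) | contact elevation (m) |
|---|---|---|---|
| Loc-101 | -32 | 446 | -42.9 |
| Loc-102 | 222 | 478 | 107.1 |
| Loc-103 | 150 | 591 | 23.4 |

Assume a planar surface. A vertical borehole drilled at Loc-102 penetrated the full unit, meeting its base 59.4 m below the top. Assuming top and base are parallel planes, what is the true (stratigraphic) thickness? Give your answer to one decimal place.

Two edge vectors: Loc-101→Loc-102 = (254, 32, 150), Loc-101→Loc-103 = (182, 145, 66.3).
Normal n = (Loc-101→Loc-102) × (Loc-101→Loc-103) = (-19628.4, 10459.8, 31006).
So ∂z/∂x = −n_x/n_z = 0.63305 and ∂z/∂y = −n_y/n_z = −0.33735.
|∇z| = √(a²+b²) = 0.71733, so dip δ = arctan(0.71733) = 35.65°.
True thickness = vertical thickness × cos δ = 59.4 × cos 35.65° = 48.3 m.

48.3 m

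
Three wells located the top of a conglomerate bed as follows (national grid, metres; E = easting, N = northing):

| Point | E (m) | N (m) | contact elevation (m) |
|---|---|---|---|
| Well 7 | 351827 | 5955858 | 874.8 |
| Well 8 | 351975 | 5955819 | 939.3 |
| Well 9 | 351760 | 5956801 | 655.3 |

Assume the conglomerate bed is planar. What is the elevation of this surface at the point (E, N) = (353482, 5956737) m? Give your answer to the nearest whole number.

Let the plane be z = a·E + b·N + c.
Well 8−Well 7: 148a − 39b = 64.5;  Well 9−Well 7: −67a + 943b = −219.5.
Solving gives a = 0.38161824, b = −0.20565385.
Then c = 874.8 − a·351827 − b·5955858 = 1091456.31.
At (353482, 5956737): z = 134895.2 − 1225025.9 + 1091456.31 = 1325.6 m.

1326 m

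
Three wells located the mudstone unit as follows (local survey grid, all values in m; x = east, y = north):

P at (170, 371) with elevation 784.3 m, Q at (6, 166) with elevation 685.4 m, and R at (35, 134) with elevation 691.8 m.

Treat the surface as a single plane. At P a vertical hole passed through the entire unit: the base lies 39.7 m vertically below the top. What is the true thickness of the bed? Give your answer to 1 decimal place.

Two edge vectors: P→Q = (-164, -205, -98.9), P→R = (-135, -237, -92.5).
Normal n = (P→Q) × (P→R) = (-4476.8, -1818.5, 11193).
So ∂z/∂x = −n_x/n_z = 0.39996 and ∂z/∂y = −n_y/n_z = 0.16247.
|∇z| = √(a²+b²) = 0.43170, so dip δ = arctan(0.43170) = 23.35°.
True thickness = vertical thickness × cos δ = 39.7 × cos 23.35° = 36.4 m.

36.4 m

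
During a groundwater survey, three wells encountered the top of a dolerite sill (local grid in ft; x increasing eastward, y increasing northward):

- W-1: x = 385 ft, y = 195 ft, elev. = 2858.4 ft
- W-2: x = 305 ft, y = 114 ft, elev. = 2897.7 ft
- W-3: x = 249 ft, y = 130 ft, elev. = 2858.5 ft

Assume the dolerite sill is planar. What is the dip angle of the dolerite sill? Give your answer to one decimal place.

Two edge vectors: W-1→W-2 = (-80, -81, 39.3), W-1→W-3 = (-136, -65, 0.1).
Normal n = (W-1→W-2) × (W-1→W-3) = (2546.4, -5336.8, -5816).
So ∂z/∂x = −n_x/n_z = 0.43783 and ∂z/∂y = −n_y/n_z = −0.91761.
Gradient magnitude |∇z| = √(a² + b²) = √(0.19169 + 0.84200) = 1.01671.
True dip = arctan(1.01671) = 45.5°, dipping toward NNW (azimuth ≈ 334°).

45.5°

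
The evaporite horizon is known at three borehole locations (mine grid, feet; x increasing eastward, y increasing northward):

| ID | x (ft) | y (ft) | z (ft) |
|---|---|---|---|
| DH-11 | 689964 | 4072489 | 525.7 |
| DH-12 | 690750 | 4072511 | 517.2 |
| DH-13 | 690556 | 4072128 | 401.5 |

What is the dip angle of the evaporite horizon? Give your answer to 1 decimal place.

17.4°

Two edge vectors: DH-11→DH-12 = (786, 22, -8.5), DH-11→DH-13 = (592, -361, -124.2).
Normal n = (DH-11→DH-12) × (DH-11→DH-13) = (-5800.9, 92589.2, -296770).
So ∂z/∂x = −n_x/n_z = −0.01955 and ∂z/∂y = −n_y/n_z = 0.31199.
Gradient magnitude |∇z| = √(a² + b²) = √(0.00038 + 0.09734) = 0.31260.
True dip = arctan(0.31260) = 17.4°, dipping toward S (azimuth ≈ 176°).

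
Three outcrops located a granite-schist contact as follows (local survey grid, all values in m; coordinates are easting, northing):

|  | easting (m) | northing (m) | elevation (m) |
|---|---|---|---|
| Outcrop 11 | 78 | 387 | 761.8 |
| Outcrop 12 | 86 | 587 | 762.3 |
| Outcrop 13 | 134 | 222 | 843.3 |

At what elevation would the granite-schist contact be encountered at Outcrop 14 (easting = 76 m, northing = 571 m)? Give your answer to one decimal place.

750.0 m

Let the plane be z = a·easting + b·northing + c.
Outcrop 12−Outcrop 11: 8a + 200b = 0.5;  Outcrop 13−Outcrop 11: 56a − 165b = 81.5.
Solving gives a = 1.30851, b = −0.04984.
Then c = 761.8 − a·78 − b·387 = 679.02.
At (76, 571): z = 99.4 − 28.5 + 679.02 = 750.0 m.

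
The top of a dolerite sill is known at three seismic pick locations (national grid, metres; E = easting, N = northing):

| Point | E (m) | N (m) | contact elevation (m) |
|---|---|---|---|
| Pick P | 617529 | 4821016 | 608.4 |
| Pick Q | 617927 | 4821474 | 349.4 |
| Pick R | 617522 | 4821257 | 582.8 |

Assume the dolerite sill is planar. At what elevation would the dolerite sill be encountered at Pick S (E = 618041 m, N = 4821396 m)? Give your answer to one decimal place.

300.5 m

Let the plane be z = a·E + b·N + c.
Pick Q−Pick P: 398a + 458b = −259;  Pick R−Pick P: −7a + 241b = −25.6.
Solving gives a = −0.511422057, b = −0.121078649.
Then c = 608.4 − a·617529 − b·4821016 = 900148.46.
At (618041, 4821396): z = −316079.8 − 583768.1 + 900148.46 = 300.5 m.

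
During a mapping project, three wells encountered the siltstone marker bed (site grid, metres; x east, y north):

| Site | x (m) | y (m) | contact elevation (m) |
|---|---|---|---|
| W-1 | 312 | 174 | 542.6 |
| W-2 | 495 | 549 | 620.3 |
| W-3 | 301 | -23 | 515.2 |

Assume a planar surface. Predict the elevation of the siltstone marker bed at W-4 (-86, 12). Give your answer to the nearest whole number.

Let the plane be z = a·x + b·y + c.
W-2−W-1: 183a + 375b = 77.7;  W-3−W-1: −11a − 197b = −27.4.
Solving gives a = 0.15761, b = 0.13029.
Then c = 542.6 − a·312 − b·174 = 470.76.
At (-86, 12): z = −13.6 + 1.6 + 470.76 = 458.8 m.

459 m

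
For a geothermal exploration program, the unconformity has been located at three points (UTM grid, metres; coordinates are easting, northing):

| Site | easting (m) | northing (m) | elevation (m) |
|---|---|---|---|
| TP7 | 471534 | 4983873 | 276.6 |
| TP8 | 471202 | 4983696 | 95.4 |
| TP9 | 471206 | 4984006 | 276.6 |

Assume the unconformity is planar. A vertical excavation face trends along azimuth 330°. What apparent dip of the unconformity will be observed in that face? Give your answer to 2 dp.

Let the plane be z = a·easting + b·northing + c.
TP8−TP7: −332a − 177b = −181.2;  TP9−TP7: −328a + 133b = 0.
Solving gives a = 0.23578, b = 0.58147.
Unit vector along 330° is (sin 330°, cos 330°) = (-0.5000, 0.8660).
Slope in that direction = a·(-0.5000) + b·(0.8660) = 0.38568.
Apparent dip = arctan|0.38568| = 21.09° (true dip is 32.1°, so apparent ≤ true as expected).

21.09°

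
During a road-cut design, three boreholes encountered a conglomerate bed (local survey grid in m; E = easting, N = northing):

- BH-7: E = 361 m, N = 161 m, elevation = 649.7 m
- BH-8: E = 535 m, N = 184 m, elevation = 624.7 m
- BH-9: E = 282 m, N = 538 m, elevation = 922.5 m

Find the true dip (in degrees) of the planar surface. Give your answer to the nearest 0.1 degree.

35.5°

Two edge vectors: BH-7→BH-8 = (174, 23, -25), BH-7→BH-9 = (-79, 377, 272.8).
Normal n = (BH-7→BH-8) × (BH-7→BH-9) = (15699.4, -45492.2, 67415).
So ∂z/∂E = −n_x/n_z = −0.23288 and ∂z/∂N = −n_y/n_z = 0.67481.
Gradient magnitude |∇z| = √(a² + b²) = √(0.05423 + 0.45537) = 0.71386.
True dip = arctan(0.71386) = 35.5°, dipping toward SSE (azimuth ≈ 161°).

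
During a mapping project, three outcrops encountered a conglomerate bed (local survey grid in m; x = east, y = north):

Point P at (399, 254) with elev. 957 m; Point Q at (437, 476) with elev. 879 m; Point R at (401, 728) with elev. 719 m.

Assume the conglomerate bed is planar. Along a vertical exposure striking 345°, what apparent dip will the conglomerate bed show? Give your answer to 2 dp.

35.84°

Two edge vectors: Point P→Point Q = (38, 222, -78), Point P→Point R = (2, 474, -238).
Normal n = (Point P→Point Q) × (Point P→Point R) = (-15864, 8888, 17568).
So ∂z/∂x = −n_x/n_z = 0.90301 and ∂z/∂y = −n_y/n_z = −0.50592.
Unit vector along 345° is (sin 345°, cos 345°) = (-0.2588, 0.9659).
Slope in that direction = a·(-0.2588) + b·(0.9659) = −0.72240.
Apparent dip = arctan|0.72240| = 35.84° (true dip is 46.0°, so apparent ≤ true as expected).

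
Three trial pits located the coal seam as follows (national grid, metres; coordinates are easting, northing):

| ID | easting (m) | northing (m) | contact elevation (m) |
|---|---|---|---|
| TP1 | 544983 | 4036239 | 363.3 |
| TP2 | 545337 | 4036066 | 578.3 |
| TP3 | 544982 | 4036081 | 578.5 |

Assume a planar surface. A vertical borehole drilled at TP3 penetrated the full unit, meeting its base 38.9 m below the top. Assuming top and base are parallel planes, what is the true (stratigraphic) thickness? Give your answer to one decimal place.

Two edge vectors: TP1→TP2 = (354, -173, 215), TP1→TP3 = (-1, -158, 215.2).
Normal n = (TP1→TP2) × (TP1→TP3) = (-3259.6, -76395.8, -56105).
So ∂z/∂easting = −n_x/n_z = −0.05810 and ∂z/∂northing = −n_y/n_z = −1.36166.
|∇z| = √(a²+b²) = 1.36290, so dip δ = arctan(1.36290) = 53.73°.
True thickness = vertical thickness × cos δ = 38.9 × cos 53.73° = 23.0 m.

23.0 m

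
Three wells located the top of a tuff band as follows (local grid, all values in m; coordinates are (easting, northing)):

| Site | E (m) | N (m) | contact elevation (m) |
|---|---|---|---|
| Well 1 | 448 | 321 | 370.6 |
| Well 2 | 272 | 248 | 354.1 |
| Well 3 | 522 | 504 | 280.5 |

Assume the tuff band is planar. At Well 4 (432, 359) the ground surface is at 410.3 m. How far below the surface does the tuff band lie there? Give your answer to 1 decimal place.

69.6 m

Let the plane be z = a·E + b·N + c.
Well 2−Well 1: −176a − 73b = −16.5;  Well 3−Well 1: 74a + 183b = −90.1.
Solving gives a = 0.35801, b = −0.63712.
Then c = 370.6 − a·448 − b·321 = 414.73.
At (432, 359): z_contact = 154.66 − 228.73 + 414.73 = 340.66 m.
Depth below ground = 410.3 − 340.66 = 69.6 m.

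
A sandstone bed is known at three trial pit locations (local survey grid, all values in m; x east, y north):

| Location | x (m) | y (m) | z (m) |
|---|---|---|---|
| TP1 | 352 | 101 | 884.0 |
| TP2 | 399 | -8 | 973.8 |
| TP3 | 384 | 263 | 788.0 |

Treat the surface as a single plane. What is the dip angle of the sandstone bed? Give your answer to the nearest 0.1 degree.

37.2°

Let the plane be z = a·x + b·y + c.
TP2−TP1: 47a − 109b = 89.8;  TP3−TP1: 32a + 162b = −96.
Solving gives a = 0.36783, b = −0.66525.
Gradient magnitude |∇z| = √(a² + b²) = √(0.13530 + 0.44256) = 0.76017.
True dip = arctan(0.76017) = 37.2°, dipping toward NNW (azimuth ≈ 331°).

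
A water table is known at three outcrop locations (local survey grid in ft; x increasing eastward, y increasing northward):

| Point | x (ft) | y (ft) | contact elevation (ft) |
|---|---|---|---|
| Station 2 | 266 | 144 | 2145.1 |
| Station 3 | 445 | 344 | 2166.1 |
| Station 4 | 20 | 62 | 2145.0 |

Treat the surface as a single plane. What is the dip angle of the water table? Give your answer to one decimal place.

Two edge vectors: Station 2→Station 3 = (179, 200, 21), Station 2→Station 4 = (-246, -82, -0.1).
Normal n = (Station 2→Station 3) × (Station 2→Station 4) = (1702, -5148.1, 34522).
So ∂z/∂x = −n_x/n_z = −0.04930 and ∂z/∂y = −n_y/n_z = 0.14913.
Gradient magnitude |∇z| = √(a² + b²) = √(0.00243 + 0.02224) = 0.15706.
True dip = arctan(0.15706) = 8.9°, dipping toward SSE (azimuth ≈ 162°).

8.9°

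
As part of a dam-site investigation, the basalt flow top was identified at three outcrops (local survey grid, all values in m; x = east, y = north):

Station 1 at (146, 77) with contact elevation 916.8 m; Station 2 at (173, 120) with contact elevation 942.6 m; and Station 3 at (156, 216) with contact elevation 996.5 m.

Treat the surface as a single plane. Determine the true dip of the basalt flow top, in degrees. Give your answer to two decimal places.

29.77°

Two edge vectors: Station 1→Station 2 = (27, 43, 25.8), Station 1→Station 3 = (10, 139, 79.7).
Normal n = (Station 1→Station 2) × (Station 1→Station 3) = (-159.1, -1893.9, 3323).
So ∂z/∂x = −n_x/n_z = 0.04788 and ∂z/∂y = −n_y/n_z = 0.56994.
Gradient magnitude |∇z| = √(a² + b²) = √(0.00229 + 0.32483) = 0.57194.
True dip = arctan(0.57194) = 29.77°, dipping toward S (azimuth ≈ 185°).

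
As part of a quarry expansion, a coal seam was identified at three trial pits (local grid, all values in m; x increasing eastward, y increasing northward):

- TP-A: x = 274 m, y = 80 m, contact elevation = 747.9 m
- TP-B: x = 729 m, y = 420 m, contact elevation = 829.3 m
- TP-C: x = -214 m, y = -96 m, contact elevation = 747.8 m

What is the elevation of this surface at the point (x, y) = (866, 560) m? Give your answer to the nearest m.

Two edge vectors: TP-A→TP-B = (455, 340, 81.4), TP-A→TP-C = (-488, -176, -0.1).
Normal n = (TP-A→TP-B) × (TP-A→TP-C) = (14292.4, -39677.7, 85840).
So ∂z/∂x = −n_x/n_z = −0.16650 and ∂z/∂y = −n_y/n_z = 0.46223.
Intercept c from TP-A: 747.9 + 45.62 − 36.98 = 756.54.
At (866, 560): z = −144.2 + 258.8 + 756.54 = 871.2 m.

871 m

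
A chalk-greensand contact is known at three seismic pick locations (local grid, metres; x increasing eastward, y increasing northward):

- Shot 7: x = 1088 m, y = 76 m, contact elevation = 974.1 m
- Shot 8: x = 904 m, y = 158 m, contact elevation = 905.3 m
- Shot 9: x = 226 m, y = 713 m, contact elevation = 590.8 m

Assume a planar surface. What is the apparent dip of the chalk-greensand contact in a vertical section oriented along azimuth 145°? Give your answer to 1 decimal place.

19.3°

Let the plane be z = a·x + b·y + c.
Shot 8−Shot 7: −184a + 82b = −68.8;  Shot 9−Shot 7: −862a + 637b = −383.3.
Solving gives a = 0.26642, b = −0.24120.
Unit vector along 145° is (sin 145°, cos 145°) = (0.5736, -0.8192).
Slope in that direction = a·(0.5736) + b·(-0.8192) = 0.35039.
Apparent dip = arctan|0.35039| = 19.3° (true dip is 19.8°, so apparent ≤ true as expected).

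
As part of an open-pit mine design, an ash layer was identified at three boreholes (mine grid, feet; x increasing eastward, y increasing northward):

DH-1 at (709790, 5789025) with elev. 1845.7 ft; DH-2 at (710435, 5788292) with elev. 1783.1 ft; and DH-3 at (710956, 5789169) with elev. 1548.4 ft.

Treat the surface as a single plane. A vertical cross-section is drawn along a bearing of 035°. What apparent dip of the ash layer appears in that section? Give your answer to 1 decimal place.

13.5°

Let the plane be z = a·x + b·y + c.
DH-2−DH-1: 645a − 733b = −62.6;  DH-3−DH-1: 1166a + 144b = −297.3.
Solving gives a = −0.23949, b = −0.12534.
Unit vector along 035° is (sin 35°, cos 35°) = (0.5736, 0.8192).
Slope in that direction = a·(0.5736) + b·(0.8192) = −0.24004.
Apparent dip = arctan|0.24004| = 13.5° (true dip is 15.1°, so apparent ≤ true as expected).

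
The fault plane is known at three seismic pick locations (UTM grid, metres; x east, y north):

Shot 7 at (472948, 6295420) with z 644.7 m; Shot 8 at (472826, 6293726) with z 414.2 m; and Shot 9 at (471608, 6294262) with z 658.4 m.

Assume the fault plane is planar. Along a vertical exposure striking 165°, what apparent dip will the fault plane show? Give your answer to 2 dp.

9.99°

Let the plane be z = a·x + b·y + c.
Shot 8−Shot 7: −122a − 1694b = −230.5;  Shot 9−Shot 7: −1340a − 1158b = 13.7.
Solving gives a = −0.13629, b = 0.14588.
Unit vector along 165° is (sin 165°, cos 165°) = (0.2588, -0.9659).
Slope in that direction = a·(0.2588) + b·(-0.9659) = −0.17619.
Apparent dip = arctan|0.17619| = 9.99° (true dip is 11.3°, so apparent ≤ true as expected).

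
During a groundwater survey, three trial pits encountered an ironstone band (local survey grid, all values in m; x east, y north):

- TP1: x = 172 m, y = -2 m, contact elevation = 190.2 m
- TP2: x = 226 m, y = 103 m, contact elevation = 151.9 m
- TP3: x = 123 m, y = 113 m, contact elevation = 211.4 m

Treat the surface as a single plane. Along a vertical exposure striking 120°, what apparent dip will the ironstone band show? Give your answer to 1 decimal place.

Two edge vectors: TP1→TP2 = (54, 105, -38.3), TP1→TP3 = (-49, 115, 21.2).
Normal n = (TP1→TP2) × (TP1→TP3) = (6630.5, 731.9, 11355).
So ∂z/∂x = −n_x/n_z = −0.58393 and ∂z/∂y = −n_y/n_z = −0.06446.
Unit vector along 120° is (sin 120°, cos 120°) = (0.8660, -0.5000).
Slope in that direction = a·(0.8660) + b·(-0.5000) = −0.47347.
Apparent dip = arctan|0.47347| = 25.3° (true dip is 30.4°, so apparent ≤ true as expected).

25.3°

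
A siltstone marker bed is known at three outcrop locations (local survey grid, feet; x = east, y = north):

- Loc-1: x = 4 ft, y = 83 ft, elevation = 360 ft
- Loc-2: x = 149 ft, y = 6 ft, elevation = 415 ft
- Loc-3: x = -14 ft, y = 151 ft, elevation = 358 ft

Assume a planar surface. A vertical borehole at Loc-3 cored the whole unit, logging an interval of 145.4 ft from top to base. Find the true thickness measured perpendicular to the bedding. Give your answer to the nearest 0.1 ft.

133.5 ft

Two edge vectors: Loc-1→Loc-2 = (145, -77, 55), Loc-1→Loc-3 = (-18, 68, -2).
Normal n = (Loc-1→Loc-2) × (Loc-1→Loc-3) = (-3586, -700, 8474).
So ∂z/∂x = −n_x/n_z = 0.42318 and ∂z/∂y = −n_y/n_z = 0.08261.
|∇z| = √(a²+b²) = 0.43116, so dip δ = arctan(0.43116) = 23.32°.
True thickness = vertical thickness × cos δ = 145.4 × cos 23.32° = 133.5 ft.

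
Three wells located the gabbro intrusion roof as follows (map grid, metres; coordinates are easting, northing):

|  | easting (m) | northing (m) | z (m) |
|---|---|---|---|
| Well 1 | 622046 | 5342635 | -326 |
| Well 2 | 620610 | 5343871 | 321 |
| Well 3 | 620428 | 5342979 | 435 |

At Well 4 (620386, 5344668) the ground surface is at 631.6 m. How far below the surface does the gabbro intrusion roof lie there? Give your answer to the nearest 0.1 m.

Two edge vectors: Well 1→Well 2 = (-1436, 1236, 647), Well 1→Well 3 = (-1618, 344, 761).
Normal n = (Well 1→Well 2) × (Well 1→Well 3) = (718028, 45950, 1505864).
So ∂z/∂easting = −n_x/n_z = −0.476821280 and ∂z/∂northing = −n_y/n_z = −0.030514044.
Intercept c from Well 1: -326 + 296604.77 + 163025.40 = 459304.17.
At (620386, 5344668): z_contact = −295813.25 − 163087.43 + 459304.17 = 403.49 m.
Depth below ground = 631.6 − 403.49 = 228.1 m.

228.1 m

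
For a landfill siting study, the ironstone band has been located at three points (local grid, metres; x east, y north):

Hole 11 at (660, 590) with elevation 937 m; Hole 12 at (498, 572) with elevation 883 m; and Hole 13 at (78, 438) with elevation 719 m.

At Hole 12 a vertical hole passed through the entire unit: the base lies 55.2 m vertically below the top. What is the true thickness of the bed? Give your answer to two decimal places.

Two edge vectors: Hole 11→Hole 12 = (-162, -18, -54), Hole 11→Hole 13 = (-582, -152, -218).
Normal n = (Hole 11→Hole 12) × (Hole 11→Hole 13) = (-4284, -3888, 14148).
So ∂z/∂x = −n_x/n_z = 0.30280 and ∂z/∂y = −n_y/n_z = 0.27481.
|∇z| = √(a²+b²) = 0.40891, so dip δ = arctan(0.40891) = 22.24°.
True thickness = vertical thickness × cos δ = 55.2 × cos 22.24° = 51.09 m.

51.09 m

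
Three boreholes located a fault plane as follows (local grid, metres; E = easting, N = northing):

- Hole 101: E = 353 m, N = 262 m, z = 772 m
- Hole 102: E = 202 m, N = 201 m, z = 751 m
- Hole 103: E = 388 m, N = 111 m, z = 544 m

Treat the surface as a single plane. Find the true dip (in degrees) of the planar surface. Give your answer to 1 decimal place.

55.9°

Let the plane be z = a·E + b·N + c.
Hole 102−Hole 101: −151a − 61b = −21;  Hole 103−Hole 101: 35a − 151b = −228.
Solving gives a = −0.43058, b = 1.41013.
Gradient magnitude |∇z| = √(a² + b²) = √(0.18540 + 1.98847) = 1.47440.
True dip = arctan(1.47440) = 55.9°, dipping toward SSE (azimuth ≈ 163°).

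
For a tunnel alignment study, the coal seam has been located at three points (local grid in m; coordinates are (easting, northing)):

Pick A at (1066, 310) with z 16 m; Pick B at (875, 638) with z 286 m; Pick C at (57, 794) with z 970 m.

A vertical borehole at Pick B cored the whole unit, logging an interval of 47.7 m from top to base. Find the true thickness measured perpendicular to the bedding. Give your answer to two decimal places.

36.30 m

Let the plane be z = a·E + b·N + c.
Pick B−Pick A: −191a + 328b = 270;  Pick C−Pick A: −1009a + 484b = 954.
Solving gives a = −0.76405, b = 0.37825.
|∇z| = √(a²+b²) = 0.85255, so dip δ = arctan(0.85255) = 40.45°.
True thickness = vertical thickness × cos δ = 47.7 × cos 40.45° = 36.30 m.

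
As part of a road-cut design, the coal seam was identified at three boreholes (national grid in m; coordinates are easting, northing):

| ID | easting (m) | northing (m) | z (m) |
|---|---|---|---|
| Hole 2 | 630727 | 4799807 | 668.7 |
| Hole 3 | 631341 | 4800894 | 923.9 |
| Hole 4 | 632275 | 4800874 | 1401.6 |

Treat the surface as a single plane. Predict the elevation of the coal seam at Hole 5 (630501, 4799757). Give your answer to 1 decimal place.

Two edge vectors: Hole 2→Hole 3 = (614, 1087, 255.2), Hole 2→Hole 4 = (1548, 1067, 732.9).
Normal n = (Hole 2→Hole 3) × (Hole 2→Hole 4) = (524363.9, -54951, -1027538).
So ∂z/∂easting = −n_x/n_z = 0.510310957 and ∂z/∂northing = −n_y/n_z = −0.053478314.
Intercept c from Hole 2: 668.7 − 321866.90 + 256685.59 = −64512.61.
At (630501, 4799757): z = 321751.6 − 256682.9 − 64512.61 = 556.0 m.

556.0 m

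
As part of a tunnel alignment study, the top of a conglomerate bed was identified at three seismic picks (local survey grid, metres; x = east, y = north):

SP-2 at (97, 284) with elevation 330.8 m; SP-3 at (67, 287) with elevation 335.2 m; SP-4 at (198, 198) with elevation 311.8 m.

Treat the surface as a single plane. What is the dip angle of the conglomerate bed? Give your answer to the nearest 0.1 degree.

8.6°

Two edge vectors: SP-2→SP-3 = (-30, 3, 4.4), SP-2→SP-4 = (101, -86, -19).
Normal n = (SP-2→SP-3) × (SP-2→SP-4) = (321.4, -125.6, 2277).
So ∂z/∂x = −n_x/n_z = −0.14115 and ∂z/∂y = −n_y/n_z = 0.05516.
Gradient magnitude |∇z| = √(a² + b²) = √(0.01992 + 0.00304) = 0.15155.
True dip = arctan(0.15155) = 8.6°, dipping toward ESE (azimuth ≈ 111°).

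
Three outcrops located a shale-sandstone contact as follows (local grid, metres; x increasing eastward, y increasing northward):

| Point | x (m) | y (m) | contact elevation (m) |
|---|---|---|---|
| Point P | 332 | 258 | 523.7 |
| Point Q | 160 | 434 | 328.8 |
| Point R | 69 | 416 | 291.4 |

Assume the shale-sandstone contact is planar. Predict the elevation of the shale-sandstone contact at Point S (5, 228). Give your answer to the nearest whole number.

Let the plane be z = a·x + b·y + c.
Point Q−Point P: −172a + 176b = −194.9;  Point R−Point P: −263a + 158b = −232.3.
Solving gives a = 0.52797, b = −0.59141.
Then c = 523.7 − a·332 − b·258 = 501.00.
At (5, 228): z = 2.6 − 134.8 + 501.00 = 368.8 m.

369 m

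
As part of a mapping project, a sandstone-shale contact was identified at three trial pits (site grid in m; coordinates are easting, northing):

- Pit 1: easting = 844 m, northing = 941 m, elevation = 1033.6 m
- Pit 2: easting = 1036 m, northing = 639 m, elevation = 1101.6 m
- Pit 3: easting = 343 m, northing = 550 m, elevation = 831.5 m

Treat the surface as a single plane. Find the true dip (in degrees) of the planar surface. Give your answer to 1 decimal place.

Two edge vectors: Pit 1→Pit 2 = (192, -302, 68), Pit 1→Pit 3 = (-501, -391, -202.1).
Normal n = (Pit 1→Pit 2) × (Pit 1→Pit 3) = (87622.2, 4735.2, -226374).
So ∂z/∂easting = −n_x/n_z = 0.38707 and ∂z/∂northing = −n_y/n_z = 0.02092.
Gradient magnitude |∇z| = √(a² + b²) = √(0.14982 + 0.00044) = 0.38763.
True dip = arctan(0.38763) = 21.2°, dipping toward W (azimuth ≈ 267°).

21.2°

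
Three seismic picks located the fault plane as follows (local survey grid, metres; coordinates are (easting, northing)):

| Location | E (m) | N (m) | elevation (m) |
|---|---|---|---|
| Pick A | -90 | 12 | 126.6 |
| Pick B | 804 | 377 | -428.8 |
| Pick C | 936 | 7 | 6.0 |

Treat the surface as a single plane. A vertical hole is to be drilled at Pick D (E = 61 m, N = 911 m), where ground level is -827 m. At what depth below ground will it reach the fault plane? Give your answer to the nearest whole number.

161 m

Let the plane be z = a·E + b·N + c.
Pick B−Pick A: 894a + 365b = −555.4;  Pick C−Pick A: 1026a − 5b = −120.6.
Solving gives a = −0.12349, b = −1.21919.
Then c = 126.6 − a·-90 − b·12 = 130.12.
At (61, 911): z_contact = −7.5 − 1110.7 + 130.12 = -988.1 m.
Depth below ground = -827 − (-988.1) = 161 m.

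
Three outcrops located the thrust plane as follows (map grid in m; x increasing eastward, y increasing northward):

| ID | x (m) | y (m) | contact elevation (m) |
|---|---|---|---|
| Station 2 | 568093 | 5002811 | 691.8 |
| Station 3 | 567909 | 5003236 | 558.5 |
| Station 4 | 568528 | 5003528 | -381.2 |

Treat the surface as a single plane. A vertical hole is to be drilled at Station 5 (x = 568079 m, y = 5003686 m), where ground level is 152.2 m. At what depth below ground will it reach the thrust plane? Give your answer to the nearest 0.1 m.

Let the plane be z = a·x + b·y + c.
Station 3−Station 2: −184a + 425b = −133.3;  Station 4−Station 2: 435a + 717b = −1073.
Solving gives a = −1.137769844, b = −0.806234474.
Then c = 691.8 − a·568093 − b·5002811 = 4680489.58.
At (568079, 5003686): z_contact = −646343.16 − 4034144.15 + 4680489.58 = 2.27 m.
Depth below ground = 152.2 − 2.27 = 149.9 m.

149.9 m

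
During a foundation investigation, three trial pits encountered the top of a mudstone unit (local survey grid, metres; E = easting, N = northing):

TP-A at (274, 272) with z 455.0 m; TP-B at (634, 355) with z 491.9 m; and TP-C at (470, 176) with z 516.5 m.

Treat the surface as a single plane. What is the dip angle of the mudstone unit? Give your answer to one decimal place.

Two edge vectors: TP-A→TP-B = (360, 83, 36.9), TP-A→TP-C = (196, -96, 61.5).
Normal n = (TP-A→TP-B) × (TP-A→TP-C) = (8646.9, -14907.6, -50828).
So ∂z/∂E = −n_x/n_z = 0.17012 and ∂z/∂N = −n_y/n_z = −0.29330.
Gradient magnitude |∇z| = √(a² + b²) = √(0.02894 + 0.08602) = 0.33906.
True dip = arctan(0.33906) = 18.7°, dipping toward NNW (azimuth ≈ 330°).

18.7°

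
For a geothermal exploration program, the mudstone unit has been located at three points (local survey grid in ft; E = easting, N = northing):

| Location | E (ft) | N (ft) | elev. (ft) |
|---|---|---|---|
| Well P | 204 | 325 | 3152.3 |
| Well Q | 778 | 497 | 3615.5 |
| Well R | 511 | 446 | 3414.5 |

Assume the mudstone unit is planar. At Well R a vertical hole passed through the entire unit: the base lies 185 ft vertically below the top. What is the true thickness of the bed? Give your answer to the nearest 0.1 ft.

142.7 ft

Two edge vectors: Well P→Well Q = (574, 172, 463.2), Well P→Well R = (307, 121, 262.2).
Normal n = (Well P→Well Q) × (Well P→Well R) = (-10948.8, -8300.4, 16650).
So ∂z/∂E = −n_x/n_z = 0.65759 and ∂z/∂N = −n_y/n_z = 0.49852.
|∇z| = √(a²+b²) = 0.82519, so dip δ = arctan(0.82519) = 39.53°.
True thickness = vertical thickness × cos δ = 185 × cos 39.53° = 142.7 ft.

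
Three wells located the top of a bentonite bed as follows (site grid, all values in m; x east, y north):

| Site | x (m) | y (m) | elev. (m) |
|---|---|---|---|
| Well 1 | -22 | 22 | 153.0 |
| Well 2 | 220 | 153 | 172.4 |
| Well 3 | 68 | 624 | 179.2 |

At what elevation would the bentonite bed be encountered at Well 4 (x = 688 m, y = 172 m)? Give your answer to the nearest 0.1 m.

Two edge vectors: Well 1→Well 2 = (242, 131, 19.4), Well 1→Well 3 = (90, 602, 26.2).
Normal n = (Well 1→Well 2) × (Well 1→Well 3) = (-8246.6, -4594.4, 133894).
So ∂z/∂x = −n_x/n_z = 0.06159 and ∂z/∂y = −n_y/n_z = 0.03431.
Intercept c from Well 1: 153 + 1.35 − 0.75 = 153.60.
At (688, 172): z = 42.4 + 5.9 + 153.60 = 201.9 m.

201.9 m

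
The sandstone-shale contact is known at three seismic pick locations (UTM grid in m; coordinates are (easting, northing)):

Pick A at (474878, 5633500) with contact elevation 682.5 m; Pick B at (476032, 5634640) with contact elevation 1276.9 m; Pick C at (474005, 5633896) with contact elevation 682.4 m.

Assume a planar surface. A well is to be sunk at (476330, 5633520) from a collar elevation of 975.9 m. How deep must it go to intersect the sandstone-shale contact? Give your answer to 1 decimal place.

50.8 m

Two edge vectors: Pick A→Pick B = (1154, 1140, 594.4), Pick A→Pick C = (-873, 396, -0.1).
Normal n = (Pick A→Pick B) × (Pick A→Pick C) = (-235496.4, -518795.8, 1452204).
So ∂z/∂E = −n_x/n_z = 0.162164820 and ∂z/∂N = −n_y/n_z = 0.357247191.
Intercept c from Pick A: 682.5 − 77008.51 − 2012552.05 = −2088878.06.
At (476330, 5633520): z_contact = 77243.97 + 2012559.20 − 2088878.06 = 925.11 m.
Depth below ground = 975.9 − 925.11 = 50.8 m.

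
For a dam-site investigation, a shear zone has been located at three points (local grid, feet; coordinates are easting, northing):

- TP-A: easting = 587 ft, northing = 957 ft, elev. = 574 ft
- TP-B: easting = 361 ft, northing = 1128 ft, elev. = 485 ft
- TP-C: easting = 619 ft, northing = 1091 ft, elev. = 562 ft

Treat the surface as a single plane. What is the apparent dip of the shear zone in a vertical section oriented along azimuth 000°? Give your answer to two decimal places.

8.84°

Two edge vectors: TP-A→TP-B = (-226, 171, -89), TP-A→TP-C = (32, 134, -12).
Normal n = (TP-A→TP-B) × (TP-A→TP-C) = (9874, -5560, -35756).
So ∂z/∂easting = −n_x/n_z = 0.27615 and ∂z/∂northing = −n_y/n_z = −0.15550.
Unit vector along 000° is (sin 0°, cos 0°) = (0.0000, 1.0000).
Slope in that direction = a·(0.0000) + b·(1.0000) = −0.15550.
Apparent dip = arctan|0.15550| = 8.84° (true dip is 17.6°, so apparent ≤ true as expected).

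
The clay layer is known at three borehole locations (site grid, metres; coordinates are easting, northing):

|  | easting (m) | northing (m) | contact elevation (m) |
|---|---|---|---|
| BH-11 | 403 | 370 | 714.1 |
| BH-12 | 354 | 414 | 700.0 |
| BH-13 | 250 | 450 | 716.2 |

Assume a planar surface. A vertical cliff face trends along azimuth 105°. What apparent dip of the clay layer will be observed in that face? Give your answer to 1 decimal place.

Let the plane be z = a·easting + b·northing + c.
BH-12−BH-11: −49a + 44b = −14.1;  BH-13−BH-11: −153a + 80b = 2.1.
Solving gives a = −0.43400, b = −0.80377.
Unit vector along 105° is (sin 105°, cos 105°) = (0.9659, -0.2588).
Slope in that direction = a·(0.9659) + b·(-0.2588) = −0.21118.
Apparent dip = arctan|0.21118| = 11.9° (true dip is 42.4°, so apparent ≤ true as expected).

11.9°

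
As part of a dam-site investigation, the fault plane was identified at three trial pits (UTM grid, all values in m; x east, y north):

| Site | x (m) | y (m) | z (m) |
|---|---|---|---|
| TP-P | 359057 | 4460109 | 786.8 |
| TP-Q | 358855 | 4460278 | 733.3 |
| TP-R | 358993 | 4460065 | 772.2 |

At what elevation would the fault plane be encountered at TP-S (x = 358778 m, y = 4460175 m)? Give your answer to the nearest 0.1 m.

Let the plane be z = a·x + b·y + c.
TP-Q−TP-P: −202a + 169b = −53.5;  TP-R−TP-P: −64a − 44b = −14.6.
Solving gives a = 0.244691433, b = −0.024096630.
Then c = 786.8 − a·359057 − b·4460109 = 20402.22.
At (358778, 4460175): z = 87789.9 − 107475.2 + 20402.22 = 716.9 m.

716.9 m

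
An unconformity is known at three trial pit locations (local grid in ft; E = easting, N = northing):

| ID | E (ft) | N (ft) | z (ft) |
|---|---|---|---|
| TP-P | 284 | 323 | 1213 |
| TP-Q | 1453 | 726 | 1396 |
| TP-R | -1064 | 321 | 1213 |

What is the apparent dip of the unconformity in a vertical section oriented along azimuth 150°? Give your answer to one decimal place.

21.6°

Let the plane be z = a·E + b·N + c.
TP-Q−TP-P: 1169a + 403b = 183;  TP-R−TP-P: −1348a − 2b = 0.
Solving gives a = −0.00068, b = 0.45606.
Unit vector along 150° is (sin 150°, cos 150°) = (0.5000, -0.8660).
Slope in that direction = a·(0.5000) + b·(-0.8660) = −0.39530.
Apparent dip = arctan|0.39530| = 21.6° (true dip is 24.5°, so apparent ≤ true as expected).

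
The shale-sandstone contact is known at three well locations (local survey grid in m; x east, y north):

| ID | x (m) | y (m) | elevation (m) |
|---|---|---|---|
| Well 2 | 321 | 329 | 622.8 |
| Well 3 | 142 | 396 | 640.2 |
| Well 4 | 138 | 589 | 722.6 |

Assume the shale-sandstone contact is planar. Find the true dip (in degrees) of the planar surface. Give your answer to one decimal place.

23.4°

Let the plane be z = a·x + b·y + c.
Well 3−Well 2: −179a + 67b = 17.4;  Well 4−Well 2: −183a + 260b = 99.8.
Solving gives a = 0.06309, b = 0.42825.
Gradient magnitude |∇z| = √(a² + b²) = √(0.00398 + 0.18340) = 0.43287.
True dip = arctan(0.43287) = 23.4°, dipping toward S (azimuth ≈ 188°).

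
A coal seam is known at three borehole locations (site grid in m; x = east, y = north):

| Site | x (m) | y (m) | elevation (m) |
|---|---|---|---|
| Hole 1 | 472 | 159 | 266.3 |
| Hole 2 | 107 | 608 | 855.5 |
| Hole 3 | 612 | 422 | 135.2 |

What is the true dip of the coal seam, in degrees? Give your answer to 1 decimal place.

53.7°

Two edge vectors: Hole 1→Hole 2 = (-365, 449, 589.2), Hole 1→Hole 3 = (140, 263, -131.1).
Normal n = (Hole 1→Hole 2) × (Hole 1→Hole 3) = (-213823.5, 34636.5, -158855).
So ∂z/∂x = −n_x/n_z = −1.34603 and ∂z/∂y = −n_y/n_z = 0.21804.
Gradient magnitude |∇z| = √(a² + b²) = √(1.81180 + 0.04754) = 1.36357.
True dip = arctan(1.36357) = 53.7°, dipping toward E (azimuth ≈ 099°).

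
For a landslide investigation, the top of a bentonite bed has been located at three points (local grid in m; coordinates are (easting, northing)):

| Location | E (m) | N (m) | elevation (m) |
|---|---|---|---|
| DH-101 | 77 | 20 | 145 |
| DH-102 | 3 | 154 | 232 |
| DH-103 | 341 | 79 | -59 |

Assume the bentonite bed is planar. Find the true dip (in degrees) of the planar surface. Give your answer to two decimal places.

Let the plane be z = a·E + b·N + c.
DH-102−DH-101: −74a + 134b = 87;  DH-103−DH-101: 264a + 59b = −204.
Solving gives a = −0.81699, b = 0.19808.
Gradient magnitude |∇z| = √(a² + b²) = √(0.66748 + 0.03923) = 0.84066.
True dip = arctan(0.84066) = 40.05°, dipping toward ESE (azimuth ≈ 104°).

40.05°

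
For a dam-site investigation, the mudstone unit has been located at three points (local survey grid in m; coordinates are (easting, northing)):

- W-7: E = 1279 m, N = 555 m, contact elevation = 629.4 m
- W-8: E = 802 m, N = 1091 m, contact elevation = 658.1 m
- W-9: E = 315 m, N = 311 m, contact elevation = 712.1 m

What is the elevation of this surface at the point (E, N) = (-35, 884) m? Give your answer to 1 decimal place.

Let the plane be z = a·E + b·N + c.
W-8−W-7: −477a + 536b = 28.7;  W-9−W-7: −964a − 244b = 82.7.
Solving gives a = −0.081078, b = −0.018609.
Then c = 629.4 − a·1279 − b·555 = 743.43.
At (-35, 884): z = 2.8 − 16.5 + 743.43 = 729.8 m.

729.8 m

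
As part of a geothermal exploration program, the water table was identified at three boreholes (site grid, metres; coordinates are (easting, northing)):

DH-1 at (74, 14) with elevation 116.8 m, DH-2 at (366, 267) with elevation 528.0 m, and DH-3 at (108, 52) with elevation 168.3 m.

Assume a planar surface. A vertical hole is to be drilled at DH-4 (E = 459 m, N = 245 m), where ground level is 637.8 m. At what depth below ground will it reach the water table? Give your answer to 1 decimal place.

22.3 m

Let the plane be z = a·E + b·N + c.
DH-2−DH-1: 292a + 253b = 411.2;  DH-3−DH-1: 34a + 38b = 51.5.
Solving gives a = 1.04094, b = 0.42390.
Then c = 116.8 − a·74 − b·14 = 33.84.
At (459, 245): z_contact = 477.79 + 103.85 + 33.84 = 615.48 m.
Depth below ground = 637.8 − 615.48 = 22.3 m.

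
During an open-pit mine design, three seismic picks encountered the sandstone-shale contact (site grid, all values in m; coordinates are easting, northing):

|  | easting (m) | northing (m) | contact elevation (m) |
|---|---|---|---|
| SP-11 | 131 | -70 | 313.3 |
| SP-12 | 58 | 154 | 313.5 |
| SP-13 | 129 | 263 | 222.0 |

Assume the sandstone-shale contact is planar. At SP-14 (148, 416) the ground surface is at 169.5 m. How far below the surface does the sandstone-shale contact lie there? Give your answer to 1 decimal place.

6.6 m

Let the plane be z = a·easting + b·northing + c.
SP-12−SP-11: −73a + 224b = 0.2;  SP-13−SP-11: −2a + 333b = −91.3.
Solving gives a = −0.85989, b = −0.27934.
Then c = 313.3 − a·131 − b·-70 = 406.39.
At (148, 416): z_contact = −127.26 − 116.20 + 406.39 = 162.92 m.
Depth below ground = 169.5 − 162.92 = 6.6 m.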